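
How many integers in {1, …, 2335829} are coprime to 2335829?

Factor: 2335829 = 71 · 167 · 197.
φ(2335829) = (71−1) · (167−1) · (197−1) = 70 · 166 · 196 = 2277520.

2277520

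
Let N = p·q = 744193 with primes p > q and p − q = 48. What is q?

Since p = q + 48, we have 744193 = q(q + 48), so q² + 48q − 744193 = 0.
Discriminant: 48² + 4·744193 = 2304 + 2976772 = 2979076; √2979076 = 1726.
q = (−48 + 1726)/2 = 839, and p = q + 48 = 887.
Check: 839 · 887 = 744193.

839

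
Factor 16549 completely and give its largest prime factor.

16549 = 13 · 1273
1273 = 19 · 67
67 is prime.
So 16549 = 13 · 19 · 67; the largest prime factor is 67.

67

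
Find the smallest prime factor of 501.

501 is odd.
Digit sum 6, divisible by 3.

3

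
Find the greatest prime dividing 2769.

2769 = 3 · 923
923 = 13 · 71
71 is prime.
So 2769 = 3 · 13 · 71; the largest prime factor is 71.

71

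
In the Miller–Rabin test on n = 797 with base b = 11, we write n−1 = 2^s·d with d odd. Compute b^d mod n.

1

797 − 1 = 796 = 2^2 · 199, so d = 199.
11^1 ≡ 11 (mod 797)
11^2 ≡ 11^2 = 121 ≡ 121 (mod 797)
11^4 ≡ 121^2 = 14641 ≡ 295 (mod 797)
11^8 ≡ 295^2 = 87025 ≡ 152 (mod 797)
11^16 ≡ 152^2 = 23104 ≡ 788 (mod 797)
11^32 ≡ 788^2 = 620944 ≡ 81 (mod 797)
11^64 ≡ 81^2 = 6561 ≡ 185 (mod 797)
11^128 ≡ 185^2 = 34225 ≡ 751 (mod 797)
199 = 128 + 64 + 4 + 2 + 1 in binary powers of 2.
So 11^199 ≡ 751 · 185 · 295 · 121 · 11 ≡ 1 (mod 797).
Since 11^d ≡ 1 (mod 797), base 11 does not prove 797 composite.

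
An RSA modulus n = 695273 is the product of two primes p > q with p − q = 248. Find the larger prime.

Since p = q + 248, we have 695273 = q(q + 248), so q² + 248q − 695273 = 0.
Discriminant: 248² + 4·695273 = 61504 + 2781092 = 2842596; √2842596 = 1686.
q = (−248 + 1686)/2 = 719, and p = q + 248 = 967.
Check: 719 · 967 = 695273.

967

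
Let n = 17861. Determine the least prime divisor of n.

17861 is odd.
Digit sum 23, not divisible by 3.
Ends in 1: not divisible by 5.
7: 17861 = 7·2551 + 4
11: 17861 = 11·1623 + 8
13: 17861 = 13·1373 + 12
17: 17861 = 17·1050 + 11
19: 17861 = 19·940 + 1
23: 17861 = 23·776 + 13
29: 17861 = 29·615 + 26
31: 17861 = 31·576 + 5
37: 17861 = 37·482 + 27
41: 17861 = 41·435 + 26
43: 17861 = 43·415 + 16
47: 17861 = 47·380 + 1
53: 17861 = 53·337

53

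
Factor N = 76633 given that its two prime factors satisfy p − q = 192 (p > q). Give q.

Since p = q + 192, we have 76633 = q(q + 192), so q² + 192q − 76633 = 0.
Discriminant: 192² + 4·76633 = 36864 + 306532 = 343396; √343396 = 586.
q = (−192 + 586)/2 = 197, and p = q + 192 = 389.
Check: 197 · 389 = 76633.

197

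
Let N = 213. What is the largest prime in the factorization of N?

213 = 3 · 71
71 is prime.
So 213 = 3 · 71; the largest prime factor is 71.

71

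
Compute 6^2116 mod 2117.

6^1 ≡ 6 (mod 2117)
6^2 ≡ 6^2 = 36 ≡ 36 (mod 2117)
6^4 ≡ 36^2 = 1296 ≡ 1296 (mod 2117)
6^8 ≡ 1296^2 = 1679616 ≡ 835 (mod 2117)
6^16 ≡ 835^2 = 697225 ≡ 732 (mod 2117)
6^32 ≡ 732^2 = 535824 ≡ 223 (mod 2117)
6^64 ≡ 223^2 = 49729 ≡ 1038 (mod 2117)
6^128 ≡ 1038^2 = 1077444 ≡ 2008 (mod 2117)
6^256 ≡ 2008^2 = 4032064 ≡ 1296 (mod 2117)
6^512 ≡ 1296^2 = 1679616 ≡ 835 (mod 2117)
6^1024 ≡ 835^2 = 697225 ≡ 732 (mod 2117)
6^2048 ≡ 732^2 = 535824 ≡ 223 (mod 2117)
2116 = 2048 + 64 + 4 in binary powers of 2.
So 6^2116 ≡ 223 · 1038 · 1296 ≡ 819 (mod 2117).
Since 819 ≠ 1, base 6 is a Fermat witness: 2117 is composite.

819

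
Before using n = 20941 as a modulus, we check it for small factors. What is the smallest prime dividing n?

20941 is odd.
Digit sum 16, not divisible by 3.
Ends in 1: not divisible by 5.
7: 20941 = 7·2991 + 4
11: 20941 = 11·1903 + 8
13: 20941 = 13·1610 + 11
17: 20941 = 17·1231 + 14
19: 20941 = 19·1102 + 3
23: 20941 = 23·910 + 11
29: 20941 = 29·722 + 3
31: 20941 = 31·675 + 16
37: 20941 = 37·565 + 36
41: 20941 = 41·510 + 31
43: 20941 = 43·487

43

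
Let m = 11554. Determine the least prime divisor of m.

11554 is even: 2 divides it.

2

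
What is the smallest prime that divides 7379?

7379 is odd.
Digit sum 26, not divisible by 3.
Ends in 9: not divisible by 5.
7: 7379 = 7·1054 + 1
11: 7379 = 11·670 + 9
13: 7379 = 13·567 + 8
17: 7379 = 17·434 + 1
19: 7379 = 19·388 + 7
23: 7379 = 23·320 + 19
29: 7379 = 29·254 + 13
31: 7379 = 31·238 + 1
37: 7379 = 37·199 + 16
41: 7379 = 41·179 + 40
43: 7379 = 43·171 + 26
47: 7379 = 47·157

47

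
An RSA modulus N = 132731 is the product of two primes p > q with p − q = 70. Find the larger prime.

Since p = q + 70, we have 132731 = q(q + 70), so q² + 70q − 132731 = 0.
Discriminant: 70² + 4·132731 = 4900 + 530924 = 535824; √535824 = 732.
q = (−70 + 732)/2 = 331, and p = q + 70 = 401.
Check: 331 · 401 = 132731.

401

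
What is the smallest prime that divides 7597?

71

7597 is odd.
Digit sum 28, not divisible by 3.
Ends in 7: not divisible by 5.
7: 7597 = 7·1085 + 2
11: 7597 = 11·690 + 7
13: 7597 = 13·584 + 5
17: 7597 = 17·446 + 15
19: 7597 = 19·399 + 16
23: 7597 = 23·330 + 7
29: 7597 = 29·261 + 28
31: 7597 = 31·245 + 2
37: 7597 = 37·205 + 12
41: 7597 = 41·185 + 12
43: 7597 = 43·176 + 29
47: 7597 = 47·161 + 30
53: 7597 = 53·143 + 18
59: 7597 = 59·128 + 45
61: 7597 = 61·124 + 33
67: 7597 = 67·113 + 26
71: 7597 = 71·107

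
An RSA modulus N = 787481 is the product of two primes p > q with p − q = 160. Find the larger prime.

Since p = q + 160, we have 787481 = q(q + 160), so q² + 160q − 787481 = 0.
Discriminant: 160² + 4·787481 = 25600 + 3149924 = 3175524; √3175524 = 1782.
q = (−160 + 1782)/2 = 811, and p = q + 160 = 971.
Check: 811 · 971 = 787481.

971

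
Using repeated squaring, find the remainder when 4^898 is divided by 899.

4^1 ≡ 4 (mod 899)
4^2 ≡ 4^2 = 16 ≡ 16 (mod 899)
4^4 ≡ 16^2 = 256 ≡ 256 (mod 899)
4^8 ≡ 256^2 = 65536 ≡ 808 (mod 899)
4^16 ≡ 808^2 = 652864 ≡ 190 (mod 899)
4^32 ≡ 190^2 = 36100 ≡ 140 (mod 899)
4^64 ≡ 140^2 = 19600 ≡ 721 (mod 899)
4^128 ≡ 721^2 = 519841 ≡ 219 (mod 899)
4^256 ≡ 219^2 = 47961 ≡ 314 (mod 899)
4^512 ≡ 314^2 = 98596 ≡ 605 (mod 899)
898 = 512 + 256 + 128 + 2 in binary powers of 2.
So 4^898 ≡ 605 · 314 · 219 · 16 ≡ 219 (mod 899).
Since 219 ≠ 1, base 4 is a Fermat witness: 899 is composite.

219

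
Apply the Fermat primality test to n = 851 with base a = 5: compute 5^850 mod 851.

5^1 ≡ 5 (mod 851)
5^2 ≡ 5^2 = 25 ≡ 25 (mod 851)
5^4 ≡ 25^2 = 625 ≡ 625 (mod 851)
5^8 ≡ 625^2 = 390625 ≡ 16 (mod 851)
5^16 ≡ 16^2 = 256 ≡ 256 (mod 851)
5^32 ≡ 256^2 = 65536 ≡ 9 (mod 851)
5^64 ≡ 9^2 = 81 ≡ 81 (mod 851)
5^128 ≡ 81^2 = 6561 ≡ 604 (mod 851)
5^256 ≡ 604^2 = 364816 ≡ 588 (mod 851)
5^512 ≡ 588^2 = 345744 ≡ 238 (mod 851)
850 = 512 + 256 + 64 + 16 + 2 in binary powers of 2.
So 5^850 ≡ 238 · 588 · 81 · 256 · 25 ≡ 818 (mod 851).
Since 818 ≠ 1, base 5 is a Fermat witness: 851 is composite.

818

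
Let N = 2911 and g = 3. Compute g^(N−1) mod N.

3^1 ≡ 3 (mod 2911)
3^2 ≡ 3^2 = 9 ≡ 9 (mod 2911)
3^4 ≡ 9^2 = 81 ≡ 81 (mod 2911)
3^8 ≡ 81^2 = 6561 ≡ 739 (mod 2911)
3^16 ≡ 739^2 = 546121 ≡ 1764 (mod 2911)
3^32 ≡ 1764^2 = 3111696 ≡ 2748 (mod 2911)
3^64 ≡ 2748^2 = 7551504 ≡ 370 (mod 2911)
3^128 ≡ 370^2 = 136900 ≡ 83 (mod 2911)
3^256 ≡ 83^2 = 6889 ≡ 1067 (mod 2911)
3^512 ≡ 1067^2 = 1138489 ≡ 288 (mod 2911)
3^1024 ≡ 288^2 = 82944 ≡ 1436 (mod 2911)
3^2048 ≡ 1436^2 = 2062096 ≡ 1108 (mod 2911)
2910 = 2048 + 512 + 256 + 64 + 16 + 8 + 4 + 2 in binary powers of 2.
So 3^2910 ≡ 1108 · 288 · 1067 · 370 · 1764 · 739 · 81 · 9 ≡ 811 (mod 2911).
Since 811 ≠ 1, base 3 is a Fermat witness: 2911 is composite.

811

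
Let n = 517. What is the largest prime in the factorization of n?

47

517 = 11 · 47
47 is prime.
So 517 = 11 · 47; the largest prime factor is 47.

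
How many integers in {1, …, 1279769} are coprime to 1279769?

1240272

Factor: 1279769 = 59 · 109 · 199.
φ(1279769) = (59−1) · (109−1) · (199−1) = 58 · 108 · 198 = 1240272.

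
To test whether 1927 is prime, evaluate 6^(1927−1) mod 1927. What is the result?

6^1 ≡ 6 (mod 1927)
6^2 ≡ 6^2 = 36 ≡ 36 (mod 1927)
6^4 ≡ 36^2 = 1296 ≡ 1296 (mod 1927)
6^8 ≡ 1296^2 = 1679616 ≡ 1199 (mod 1927)
6^16 ≡ 1199^2 = 1437601 ≡ 59 (mod 1927)
6^32 ≡ 59^2 = 3481 ≡ 1554 (mod 1927)
6^64 ≡ 1554^2 = 2414916 ≡ 385 (mod 1927)
6^128 ≡ 385^2 = 148225 ≡ 1773 (mod 1927)
6^256 ≡ 1773^2 = 3143529 ≡ 592 (mod 1927)
6^512 ≡ 592^2 = 350464 ≡ 1677 (mod 1927)
6^1024 ≡ 1677^2 = 2812329 ≡ 836 (mod 1927)
1926 = 1024 + 512 + 256 + 128 + 4 + 2 in binary powers of 2.
So 6^1926 ≡ 836 · 1677 · 592 · 1773 · 1296 · 36 ≡ 777 (mod 1927).
Since 777 ≠ 1, base 6 is a Fermat witness: 1927 is composite.

777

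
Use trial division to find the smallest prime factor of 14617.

14617 is odd.
Digit sum 19, not divisible by 3.
Ends in 7: not divisible by 5.
7: 14617 = 7·2088 + 1
11: 14617 = 11·1328 + 9
13: 14617 = 13·1124 + 5
17: 14617 = 17·859 + 14
19: 14617 = 19·769 + 6
23: 14617 = 23·635 + 12
29: 14617 = 29·504 + 1
31: 14617 = 31·471 + 16
37: 14617 = 37·395 + 2
41: 14617 = 41·356 + 21
43: 14617 = 43·339 + 40
47: 14617 = 47·311

47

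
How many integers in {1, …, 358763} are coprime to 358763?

340200

Factor: 358763 = 31 · 71 · 163.
φ(358763) = (31−1) · (71−1) · (163−1) = 30 · 70 · 162 = 340200.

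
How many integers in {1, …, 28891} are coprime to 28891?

Factor: 28891 = 167 · 173.
φ(28891) = (167−1) · (173−1) = 166 · 172 = 28552.

28552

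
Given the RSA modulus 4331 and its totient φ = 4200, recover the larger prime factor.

φ(n) = (p−1)(q−1) = n − (p+q) + 1, so p + q = 4331 − 4200 + 1 = 132.
p and q are the roots of t² − 132t + 4331 = 0.
Discriminant: 132² − 4·4331 = 17424 − 17324 = 100; √100 = 10.
q = (132 − 10)/2 = 61, p = (132 + 10)/2 = 71.
Check: 61 · 71 = 4331.

71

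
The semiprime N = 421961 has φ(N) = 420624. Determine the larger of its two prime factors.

φ(n) = (p−1)(q−1) = n − (p+q) + 1, so p + q = 421961 − 420624 + 1 = 1338.
p and q are the roots of t² − 1338t + 421961 = 0.
Discriminant: 1338² − 4·421961 = 1790244 − 1687844 = 102400; √102400 = 320.
q = (1338 − 320)/2 = 509, p = (1338 + 320)/2 = 829.
Check: 509 · 829 = 421961.

829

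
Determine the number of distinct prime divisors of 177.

2

177 = 3 · 59
177 = 3 · 59, which has 2 distinct prime factors.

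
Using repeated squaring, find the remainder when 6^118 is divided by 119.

8

6^1 ≡ 6 (mod 119)
6^2 ≡ 6^2 = 36 ≡ 36 (mod 119)
6^4 ≡ 36^2 = 1296 ≡ 106 (mod 119)
6^8 ≡ 106^2 = 11236 ≡ 50 (mod 119)
6^16 ≡ 50^2 = 2500 ≡ 1 (mod 119)
6^32 ≡ 1^2 = 1 ≡ 1 (mod 119)
6^64 ≡ 1^2 = 1 ≡ 1 (mod 119)
118 = 64 + 32 + 16 + 4 + 2 in binary powers of 2.
So 6^118 ≡ 1 · 1 · 1 · 106 · 36 ≡ 8 (mod 119).
Since 8 ≠ 1, base 6 is a Fermat witness: 119 is composite.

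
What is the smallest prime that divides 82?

2

82 is even: 2 divides it.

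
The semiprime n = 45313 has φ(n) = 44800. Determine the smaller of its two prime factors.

113

φ(n) = (p−1)(q−1) = n − (p+q) + 1, so p + q = 45313 − 44800 + 1 = 514.
p and q are the roots of t² − 514t + 45313 = 0.
Discriminant: 514² − 4·45313 = 264196 − 181252 = 82944; √82944 = 288.
q = (514 − 288)/2 = 113, p = (514 + 288)/2 = 401.
Check: 113 · 401 = 45313.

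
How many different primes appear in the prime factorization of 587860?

587860 = 2^2 · 146965
146965 = 5 · 29393
29393 = 7 · 4199
4199 = 13 · 323
323 = 17 · 19
587860 = 2^2 · 5 · 7 · 13 · 17 · 19, which has 6 distinct prime factors.

6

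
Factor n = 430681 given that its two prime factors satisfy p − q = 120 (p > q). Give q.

Since p = q + 120, we have 430681 = q(q + 120), so q² + 120q − 430681 = 0.
Discriminant: 120² + 4·430681 = 14400 + 1722724 = 1737124; √1737124 = 1318.
q = (−120 + 1318)/2 = 599, and p = q + 120 = 719.
Check: 599 · 719 = 430681.

599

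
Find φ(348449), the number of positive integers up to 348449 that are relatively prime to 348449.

Factor: 348449 = 17 · 103 · 199.
φ(348449) = (17−1) · (103−1) · (199−1) = 16 · 102 · 198 = 323136.

323136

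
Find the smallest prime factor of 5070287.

5070287 is odd.
Digit sum 29, not divisible by 3.
Ends in 7: not divisible by 5.
7: 5070287 = 7·724326 + 5
11: 5070287 = 11·460935 + 2
13: 5070287 = 13·390022 + 1
17: 5070287 = 17·298252 + 3
19: 5070287 = 19·266857 + 4
23: 5070287 = 23·220447 + 6
29: 5070287 = 29·174837 + 14
31: 5070287 = 31·163557 + 20
37: 5070287 = 37·137034 + 29
41: 5070287 = 41·123665 + 22
43: 5070287 = 43·117913 + 28
47: 5070287 = 47·107878 + 21
53: 5070287 = 53·95665 + 42
59: 5070287 = 59·85937 + 4
61: 5070287 = 61·83119 + 28
67: 5070287 = 67·75675 + 62
71: 5070287 = 71·71412 + 35
73: 5070287 = 73·69455 + 72
79: 5070287 = 79·64180 + 67
83: 5070287 = 83·61087 + 66
89: 5070287 = 89·56969 + 46
97: 5070287 = 97·52271

97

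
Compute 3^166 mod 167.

1

3^1 ≡ 3 (mod 167)
3^2 ≡ 3^2 = 9 ≡ 9 (mod 167)
3^4 ≡ 9^2 = 81 ≡ 81 (mod 167)
3^8 ≡ 81^2 = 6561 ≡ 48 (mod 167)
3^16 ≡ 48^2 = 2304 ≡ 133 (mod 167)
3^32 ≡ 133^2 = 17689 ≡ 154 (mod 167)
3^64 ≡ 154^2 = 23716 ≡ 2 (mod 167)
3^128 ≡ 2^2 = 4 ≡ 4 (mod 167)
166 = 128 + 32 + 4 + 2 in binary powers of 2.
So 3^166 ≡ 4 · 154 · 81 · 9 ≡ 1 (mod 167).
Since the result is 1, base 3 gives no evidence that 167 is composite.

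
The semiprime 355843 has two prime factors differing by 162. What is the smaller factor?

521

Since p = q + 162, we have 355843 = q(q + 162), so q² + 162q − 355843 = 0.
Discriminant: 162² + 4·355843 = 26244 + 1423372 = 1449616; √1449616 = 1204.
q = (−162 + 1204)/2 = 521, and p = q + 162 = 683.
Check: 521 · 683 = 355843.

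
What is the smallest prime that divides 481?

13

481 is odd.
Digit sum 13, not divisible by 3.
Ends in 1: not divisible by 5.
7: 481 = 7·68 + 5
11: 481 = 11·43 + 8
13: 481 = 13·37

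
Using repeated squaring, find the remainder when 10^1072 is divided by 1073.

750

10^1 ≡ 10 (mod 1073)
10^2 ≡ 10^2 = 100 ≡ 100 (mod 1073)
10^4 ≡ 100^2 = 10000 ≡ 343 (mod 1073)
10^8 ≡ 343^2 = 117649 ≡ 692 (mod 1073)
10^16 ≡ 692^2 = 478864 ≡ 306 (mod 1073)
10^32 ≡ 306^2 = 93636 ≡ 285 (mod 1073)
10^64 ≡ 285^2 = 81225 ≡ 750 (mod 1073)
10^128 ≡ 750^2 = 562500 ≡ 248 (mod 1073)
10^256 ≡ 248^2 = 61504 ≡ 343 (mod 1073)
10^512 ≡ 343^2 = 117649 ≡ 692 (mod 1073)
10^1024 ≡ 692^2 = 478864 ≡ 306 (mod 1073)
1072 = 1024 + 32 + 16 in binary powers of 2.
So 10^1072 ≡ 306 · 285 · 306 ≡ 750 (mod 1073).
Since 750 ≠ 1, base 10 is a Fermat witness: 1073 is composite.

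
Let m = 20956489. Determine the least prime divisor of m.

20956489 is odd.
Digit sum 43, not divisible by 3.
Ends in 9: not divisible by 5.
7: 20956489 = 7·2993784 + 1
11: 20956489 = 11·1905135 + 4
13: 20956489 = 13·1612037 + 8
17: 20956489 = 17·1232734 + 11
19: 20956489 = 19·1102973 + 2
23: 20956489 = 23·911151 + 16
29: 20956489 = 29·722637 + 16
31: 20956489 = 31·676015 + 24
37: 20956489 = 37·566391 + 22
41: 20956489 = 41·511133 + 36
43: 20956489 = 43·487360 + 9
47: 20956489 = 47·445882 + 35
53: 20956489 = 53·395405 + 24
59: 20956489 = 59·355194 + 43
61: 20956489 = 61·343549

61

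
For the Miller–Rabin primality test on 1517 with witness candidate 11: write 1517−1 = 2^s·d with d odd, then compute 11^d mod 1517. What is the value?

1517 − 1 = 1516 = 2^2 · 379, so d = 379.
11^1 ≡ 11 (mod 1517)
11^2 ≡ 11^2 = 121 ≡ 121 (mod 1517)
11^4 ≡ 121^2 = 14641 ≡ 988 (mod 1517)
11^8 ≡ 988^2 = 976144 ≡ 713 (mod 1517)
11^16 ≡ 713^2 = 508369 ≡ 174 (mod 1517)
11^32 ≡ 174^2 = 30276 ≡ 1453 (mod 1517)
11^64 ≡ 1453^2 = 2111209 ≡ 1062 (mod 1517)
11^128 ≡ 1062^2 = 1127844 ≡ 713 (mod 1517)
11^256 ≡ 713^2 = 508369 ≡ 174 (mod 1517)
379 = 256 + 64 + 32 + 16 + 8 + 2 + 1 in binary powers of 2.
So 11^379 ≡ 174 · 1062 · 1453 · 174 · 713 · 121 · 11 ≡ 1010 (mod 1517).
Squaring chain: 1010 → 676; never reaches −1, so base 11 is a Miller–Rabin witness that 1517 is composite.

1010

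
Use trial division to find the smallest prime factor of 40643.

40643 is odd.
Digit sum 17, not divisible by 3.
Ends in 3: not divisible by 5.
7: 40643 = 7·5806 + 1
11: 40643 = 11·3694 + 9
13: 40643 = 13·3126 + 5
17: 40643 = 17·2390 + 13
19: 40643 = 19·2139 + 2
23: 40643 = 23·1767 + 2
29: 40643 = 29·1401 + 14
31: 40643 = 31·1311 + 2
37: 40643 = 37·1098 + 17
41: 40643 = 41·991 + 12
43: 40643 = 43·945 + 8
47: 40643 = 47·864 + 35
53: 40643 = 53·766 + 45
59: 40643 = 59·688 + 51
61: 40643 = 61·666 + 17
67: 40643 = 67·606 + 41
71: 40643 = 71·572 + 31
73: 40643 = 73·556 + 55
79: 40643 = 79·514 + 37
83: 40643 = 83·489 + 56
89: 40643 = 89·456 + 59
97: 40643 = 97·419

97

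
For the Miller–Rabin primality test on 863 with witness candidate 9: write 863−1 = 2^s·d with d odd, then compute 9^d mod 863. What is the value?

863 − 1 = 862 = 2^1 · 431, so d = 431.
9^1 ≡ 9 (mod 863)
9^2 ≡ 9^2 = 81 ≡ 81 (mod 863)
9^4 ≡ 81^2 = 6561 ≡ 520 (mod 863)
9^8 ≡ 520^2 = 270400 ≡ 281 (mod 863)
9^16 ≡ 281^2 = 78961 ≡ 428 (mod 863)
9^32 ≡ 428^2 = 183184 ≡ 228 (mod 863)
9^64 ≡ 228^2 = 51984 ≡ 204 (mod 863)
9^128 ≡ 204^2 = 41616 ≡ 192 (mod 863)
9^256 ≡ 192^2 = 36864 ≡ 618 (mod 863)
431 = 256 + 128 + 32 + 8 + 4 + 2 + 1 in binary powers of 2.
So 9^431 ≡ 618 · 192 · 228 · 281 · 520 · 81 · 9 ≡ 1 (mod 863).
Since 9^d ≡ 1 (mod 863), base 9 does not prove 863 composite.

1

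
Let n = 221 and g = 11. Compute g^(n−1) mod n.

81

11^1 ≡ 11 (mod 221)
11^2 ≡ 11^2 = 121 ≡ 121 (mod 221)
11^4 ≡ 121^2 = 14641 ≡ 55 (mod 221)
11^8 ≡ 55^2 = 3025 ≡ 152 (mod 221)
11^16 ≡ 152^2 = 23104 ≡ 120 (mod 221)
11^32 ≡ 120^2 = 14400 ≡ 35 (mod 221)
11^64 ≡ 35^2 = 1225 ≡ 120 (mod 221)
11^128 ≡ 120^2 = 14400 ≡ 35 (mod 221)
220 = 128 + 64 + 16 + 8 + 4 in binary powers of 2.
So 11^220 ≡ 35 · 120 · 120 · 152 · 55 ≡ 81 (mod 221).
Since 81 ≠ 1, base 11 is a Fermat witness: 221 is composite.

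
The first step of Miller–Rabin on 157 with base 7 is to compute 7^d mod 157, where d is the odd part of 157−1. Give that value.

28

157 − 1 = 156 = 2^2 · 39, so d = 39.
7^1 ≡ 7 (mod 157)
7^2 ≡ 7^2 = 49 ≡ 49 (mod 157)
7^4 ≡ 49^2 = 2401 ≡ 46 (mod 157)
7^8 ≡ 46^2 = 2116 ≡ 75 (mod 157)
7^16 ≡ 75^2 = 5625 ≡ 130 (mod 157)
7^32 ≡ 130^2 = 16900 ≡ 101 (mod 157)
39 = 32 + 4 + 2 + 1 in binary powers of 2.
So 7^39 ≡ 101 · 46 · 49 · 7 ≡ 28 (mod 157).
Squaring chain: 28 → 156; reaches −1, so base 7 does not prove 157 composite.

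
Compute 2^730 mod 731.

2^1 ≡ 2 (mod 731)
2^2 ≡ 2^2 = 4 ≡ 4 (mod 731)
2^4 ≡ 4^2 = 16 ≡ 16 (mod 731)
2^8 ≡ 16^2 = 256 ≡ 256 (mod 731)
2^16 ≡ 256^2 = 65536 ≡ 477 (mod 731)
2^32 ≡ 477^2 = 227529 ≡ 188 (mod 731)
2^64 ≡ 188^2 = 35344 ≡ 256 (mod 731)
2^128 ≡ 256^2 = 65536 ≡ 477 (mod 731)
2^256 ≡ 477^2 = 227529 ≡ 188 (mod 731)
2^512 ≡ 188^2 = 35344 ≡ 256 (mod 731)
730 = 512 + 128 + 64 + 16 + 8 + 2 in binary powers of 2.
So 2^730 ≡ 256 · 477 · 256 · 477 · 256 · 4 ≡ 4 (mod 731).
Since 4 ≠ 1, base 2 is a Fermat witness: 731 is composite.

4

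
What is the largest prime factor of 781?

71

781 = 11 · 71
71 is prime.
So 781 = 11 · 71; the largest prime factor is 71.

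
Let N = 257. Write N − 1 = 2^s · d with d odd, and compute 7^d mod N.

257 − 1 = 256 = 2^8 · 1, so d = 1.
7^1 ≡ 7 (mod 257)
1 = 1 in binary powers of 2.
So 7^1 ≡ 7 ≡ 7 (mod 257).
Squaring chain: 7 → 49 → 88 → 34 → 128 → 193 → 241 → 256; reaches −1, so base 7 does not prove 257 composite.

7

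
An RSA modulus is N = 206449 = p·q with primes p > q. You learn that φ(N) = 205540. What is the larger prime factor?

φ(n) = (p−1)(q−1) = n − (p+q) + 1, so p + q = 206449 − 205540 + 1 = 910.
p and q are the roots of t² − 910t + 206449 = 0.
Discriminant: 910² − 4·206449 = 828100 − 825796 = 2304; √2304 = 48.
q = (910 − 48)/2 = 431, p = (910 + 48)/2 = 479.
Check: 431 · 479 = 206449.

479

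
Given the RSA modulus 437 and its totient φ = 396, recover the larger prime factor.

23

φ(n) = (p−1)(q−1) = n − (p+q) + 1, so p + q = 437 − 396 + 1 = 42.
p and q are the roots of t² − 42t + 437 = 0.
Discriminant: 42² − 4·437 = 1764 − 1748 = 16; √16 = 4.
q = (42 − 4)/2 = 19, p = (42 + 4)/2 = 23.
Check: 19 · 23 = 437.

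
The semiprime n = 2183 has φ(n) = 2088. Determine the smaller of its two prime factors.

φ(n) = (p−1)(q−1) = n − (p+q) + 1, so p + q = 2183 − 2088 + 1 = 96.
p and q are the roots of t² − 96t + 2183 = 0.
Discriminant: 96² − 4·2183 = 9216 − 8732 = 484; √484 = 22.
q = (96 − 22)/2 = 37, p = (96 + 22)/2 = 59.
Check: 37 · 59 = 2183.

37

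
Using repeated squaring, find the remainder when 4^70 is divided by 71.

4^1 ≡ 4 (mod 71)
4^2 ≡ 4^2 = 16 ≡ 16 (mod 71)
4^4 ≡ 16^2 = 256 ≡ 43 (mod 71)
4^8 ≡ 43^2 = 1849 ≡ 3 (mod 71)
4^16 ≡ 3^2 = 9 ≡ 9 (mod 71)
4^32 ≡ 9^2 = 81 ≡ 10 (mod 71)
4^64 ≡ 10^2 = 100 ≡ 29 (mod 71)
70 = 64 + 4 + 2 in binary powers of 2.
So 4^70 ≡ 29 · 43 · 16 ≡ 1 (mod 71).
Since the result is 1, base 4 gives no evidence that 71 is composite.

1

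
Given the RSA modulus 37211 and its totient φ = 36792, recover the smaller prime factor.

127

φ(n) = (p−1)(q−1) = n − (p+q) + 1, so p + q = 37211 − 36792 + 1 = 420.
p and q are the roots of t² − 420t + 37211 = 0.
Discriminant: 420² − 4·37211 = 176400 − 148844 = 27556; √27556 = 166.
q = (420 − 166)/2 = 127, p = (420 + 166)/2 = 293.
Check: 127 · 293 = 37211.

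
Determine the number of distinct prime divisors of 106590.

6

106590 = 2 · 53295
53295 = 3 · 17765
17765 = 5 · 3553
3553 = 11 · 323
323 = 17 · 19
106590 = 2 · 3 · 5 · 11 · 17 · 19, which has 6 distinct prime factors.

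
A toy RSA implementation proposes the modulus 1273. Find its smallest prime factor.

19

1273 is odd.
Digit sum 13, not divisible by 3.
Ends in 3: not divisible by 5.
7: 1273 = 7·181 + 6
11: 1273 = 11·115 + 8
13: 1273 = 13·97 + 12
17: 1273 = 17·74 + 15
19: 1273 = 19·67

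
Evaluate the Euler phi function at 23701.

Factor: 23701 = 137 · 173.
φ(23701) = (137−1) · (173−1) = 136 · 172 = 23392.

23392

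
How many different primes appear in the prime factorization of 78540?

6

78540 = 2^2 · 19635
19635 = 3 · 6545
6545 = 5 · 1309
1309 = 7 · 187
187 = 11 · 17
78540 = 2^2 · 3 · 5 · 7 · 11 · 17, which has 6 distinct prime factors.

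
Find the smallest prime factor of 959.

959 is odd.
Digit sum 23, not divisible by 3.
Ends in 9: not divisible by 5.
7: 959 = 7·137

7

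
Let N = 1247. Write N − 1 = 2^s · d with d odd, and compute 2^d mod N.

128

1247 − 1 = 1246 = 2^1 · 623, so d = 623.
2^1 ≡ 2 (mod 1247)
2^2 ≡ 2^2 = 4 ≡ 4 (mod 1247)
2^4 ≡ 4^2 = 16 ≡ 16 (mod 1247)
2^8 ≡ 16^2 = 256 ≡ 256 (mod 1247)
2^16 ≡ 256^2 = 65536 ≡ 692 (mod 1247)
2^32 ≡ 692^2 = 478864 ≡ 16 (mod 1247)
2^64 ≡ 16^2 = 256 ≡ 256 (mod 1247)
2^128 ≡ 256^2 = 65536 ≡ 692 (mod 1247)
2^256 ≡ 692^2 = 478864 ≡ 16 (mod 1247)
2^512 ≡ 16^2 = 256 ≡ 256 (mod 1247)
623 = 512 + 64 + 32 + 8 + 4 + 2 + 1 in binary powers of 2.
So 2^623 ≡ 256 · 256 · 16 · 256 · 16 · 4 · 2 ≡ 128 (mod 1247).
Squaring chain: 128; never reaches −1, so base 2 is a Miller–Rabin witness that 1247 is composite.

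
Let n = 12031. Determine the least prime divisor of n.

12031 is odd.
Digit sum 7, not divisible by 3.
Ends in 1: not divisible by 5.
7: 12031 = 7·1718 + 5
11: 12031 = 11·1093 + 8
13: 12031 = 13·925 + 6
17: 12031 = 17·707 + 12
19: 12031 = 19·633 + 4
23: 12031 = 23·523 + 2
29: 12031 = 29·414 + 25
31: 12031 = 31·388 + 3
37: 12031 = 37·325 + 6
41: 12031 = 41·293 + 18
43: 12031 = 43·279 + 34
47: 12031 = 47·255 + 46
53: 12031 = 53·227

53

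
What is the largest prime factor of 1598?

47

1598 = 2 · 799
799 = 17 · 47
47 is prime.
So 1598 = 2 · 17 · 47; the largest prime factor is 47.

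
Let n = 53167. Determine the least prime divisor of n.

53167 is odd.
Digit sum 22, not divisible by 3.
Ends in 7: not divisible by 5.
7: 53167 = 7·7595 + 2
11: 53167 = 11·4833 + 4
13: 53167 = 13·4089 + 10
17: 53167 = 17·3127 + 8
19: 53167 = 19·2798 + 5
23: 53167 = 23·2311 + 14
29: 53167 = 29·1833 + 10
31: 53167 = 31·1715 + 2
37: 53167 = 37·1436 + 35
41: 53167 = 41·1296 + 31
43: 53167 = 43·1236 + 19
47: 53167 = 47·1131 + 10
53: 53167 = 53·1003 + 8
59: 53167 = 59·901 + 8
61: 53167 = 61·871 + 36
67: 53167 = 67·793 + 36
71: 53167 = 71·748 + 59
73: 53167 = 73·728 + 23
79: 53167 = 79·673

79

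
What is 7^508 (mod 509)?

1

7^1 ≡ 7 (mod 509)
7^2 ≡ 7^2 = 49 ≡ 49 (mod 509)
7^4 ≡ 49^2 = 2401 ≡ 365 (mod 509)
7^8 ≡ 365^2 = 133225 ≡ 376 (mod 509)
7^16 ≡ 376^2 = 141376 ≡ 383 (mod 509)
7^32 ≡ 383^2 = 146689 ≡ 97 (mod 509)
7^64 ≡ 97^2 = 9409 ≡ 247 (mod 509)
7^128 ≡ 247^2 = 61009 ≡ 438 (mod 509)
7^256 ≡ 438^2 = 191844 ≡ 460 (mod 509)
508 = 256 + 128 + 64 + 32 + 16 + 8 + 4 in binary powers of 2.
So 7^508 ≡ 460 · 438 · 247 · 97 · 383 · 376 · 365 ≡ 1 (mod 509).
Since the result is 1, base 7 gives no evidence that 509 is composite.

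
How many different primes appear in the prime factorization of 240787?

240787 = 19^2 · 667
667 = 23 · 29
240787 = 19^2 · 23 · 29, which has 3 distinct prime factors.

3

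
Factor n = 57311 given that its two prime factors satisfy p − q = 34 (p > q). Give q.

223

Since p = q + 34, we have 57311 = q(q + 34), so q² + 34q − 57311 = 0.
Discriminant: 34² + 4·57311 = 1156 + 229244 = 230400; √230400 = 480.
q = (−34 + 480)/2 = 223, and p = q + 34 = 257.
Check: 223 · 257 = 57311.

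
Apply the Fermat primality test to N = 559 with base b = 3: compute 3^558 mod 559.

391

3^1 ≡ 3 (mod 559)
3^2 ≡ 3^2 = 9 ≡ 9 (mod 559)
3^4 ≡ 9^2 = 81 ≡ 81 (mod 559)
3^8 ≡ 81^2 = 6561 ≡ 412 (mod 559)
3^16 ≡ 412^2 = 169744 ≡ 367 (mod 559)
3^32 ≡ 367^2 = 134689 ≡ 529 (mod 559)
3^64 ≡ 529^2 = 279841 ≡ 341 (mod 559)
3^128 ≡ 341^2 = 116281 ≡ 9 (mod 559)
3^256 ≡ 9^2 = 81 ≡ 81 (mod 559)
3^512 ≡ 81^2 = 6561 ≡ 412 (mod 559)
558 = 512 + 32 + 8 + 4 + 2 in binary powers of 2.
So 3^558 ≡ 412 · 529 · 412 · 81 · 9 ≡ 391 (mod 559).
Since 391 ≠ 1, base 3 is a Fermat witness: 559 is composite.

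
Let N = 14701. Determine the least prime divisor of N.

14701 is odd.
Digit sum 13, not divisible by 3.
Ends in 1: not divisible by 5.
7: 14701 = 7·2100 + 1
11: 14701 = 11·1336 + 5
13: 14701 = 13·1130 + 11
17: 14701 = 17·864 + 13
19: 14701 = 19·773 + 14
23: 14701 = 23·639 + 4
29: 14701 = 29·506 + 27
31: 14701 = 31·474 + 7
37: 14701 = 37·397 + 12
41: 14701 = 41·358 + 23
43: 14701 = 43·341 + 38
47: 14701 = 47·312 + 37
53: 14701 = 53·277 + 20
59: 14701 = 59·249 + 10
61: 14701 = 61·241

61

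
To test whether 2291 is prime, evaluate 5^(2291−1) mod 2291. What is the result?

5^1 ≡ 5 (mod 2291)
5^2 ≡ 5^2 = 25 ≡ 25 (mod 2291)
5^4 ≡ 25^2 = 625 ≡ 625 (mod 2291)
5^8 ≡ 625^2 = 390625 ≡ 1155 (mod 2291)
5^16 ≡ 1155^2 = 1334025 ≡ 663 (mod 2291)
5^32 ≡ 663^2 = 439569 ≡ 1988 (mod 2291)
5^64 ≡ 1988^2 = 3952144 ≡ 169 (mod 2291)
5^128 ≡ 169^2 = 28561 ≡ 1069 (mod 2291)
5^256 ≡ 1069^2 = 1142761 ≡ 1843 (mod 2291)
5^512 ≡ 1843^2 = 3396649 ≡ 1387 (mod 2291)
5^1024 ≡ 1387^2 = 1923769 ≡ 1620 (mod 2291)
5^2048 ≡ 1620^2 = 2624400 ≡ 1205 (mod 2291)
2290 = 2048 + 128 + 64 + 32 + 16 + 2 in binary powers of 2.
So 5^2290 ≡ 1205 · 1069 · 169 · 1988 · 663 · 25 ≡ 111 (mod 2291).
Since 111 ≠ 1, base 5 is a Fermat witness: 2291 is composite.

111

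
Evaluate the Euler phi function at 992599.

Factor: 992599 = 37 · 139 · 193.
φ(992599) = (37−1) · (139−1) · (193−1) = 36 · 138 · 192 = 953856.

953856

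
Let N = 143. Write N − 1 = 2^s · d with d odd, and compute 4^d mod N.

143 − 1 = 142 = 2^1 · 71, so d = 71.
4^1 ≡ 4 (mod 143)
4^2 ≡ 4^2 = 16 ≡ 16 (mod 143)
4^4 ≡ 16^2 = 256 ≡ 113 (mod 143)
4^8 ≡ 113^2 = 12769 ≡ 42 (mod 143)
4^16 ≡ 42^2 = 1764 ≡ 48 (mod 143)
4^32 ≡ 48^2 = 2304 ≡ 16 (mod 143)
4^64 ≡ 16^2 = 256 ≡ 113 (mod 143)
71 = 64 + 4 + 2 + 1 in binary powers of 2.
So 4^71 ≡ 113 · 113 · 16 · 4 ≡ 114 (mod 143).
Squaring chain: 114; never reaches −1, so base 4 is a Miller–Rabin witness that 143 is composite.

114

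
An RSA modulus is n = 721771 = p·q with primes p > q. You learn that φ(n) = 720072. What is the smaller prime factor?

823

φ(n) = (p−1)(q−1) = n − (p+q) + 1, so p + q = 721771 − 720072 + 1 = 1700.
p and q are the roots of t² − 1700t + 721771 = 0.
Discriminant: 1700² − 4·721771 = 2890000 − 2887084 = 2916; √2916 = 54.
q = (1700 − 54)/2 = 823, p = (1700 + 54)/2 = 877.
Check: 823 · 877 = 721771.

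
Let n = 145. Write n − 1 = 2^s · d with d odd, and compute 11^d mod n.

31

145 − 1 = 144 = 2^4 · 9, so d = 9.
11^1 ≡ 11 (mod 145)
11^2 ≡ 11^2 = 121 ≡ 121 (mod 145)
11^4 ≡ 121^2 = 14641 ≡ 141 (mod 145)
11^8 ≡ 141^2 = 19881 ≡ 16 (mod 145)
9 = 8 + 1 in binary powers of 2.
So 11^9 ≡ 16 · 11 ≡ 31 (mod 145).
Squaring chain: 31 → 91 → 16 → 111; never reaches −1, so base 11 is a Miller–Rabin witness that 145 is composite.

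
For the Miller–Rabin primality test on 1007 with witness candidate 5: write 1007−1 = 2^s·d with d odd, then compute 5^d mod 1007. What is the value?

1007 − 1 = 1006 = 2^1 · 503, so d = 503.
5^1 ≡ 5 (mod 1007)
5^2 ≡ 5^2 = 25 ≡ 25 (mod 1007)
5^4 ≡ 25^2 = 625 ≡ 625 (mod 1007)
5^8 ≡ 625^2 = 390625 ≡ 916 (mod 1007)
5^16 ≡ 916^2 = 839056 ≡ 225 (mod 1007)
5^32 ≡ 225^2 = 50625 ≡ 275 (mod 1007)
5^64 ≡ 275^2 = 75625 ≡ 100 (mod 1007)
5^128 ≡ 100^2 = 10000 ≡ 937 (mod 1007)
5^256 ≡ 937^2 = 877969 ≡ 872 (mod 1007)
503 = 256 + 128 + 64 + 32 + 16 + 4 + 2 + 1 in binary powers of 2.
So 5^503 ≡ 872 · 937 · 100 · 275 · 225 · 625 · 25 · 5 ≡ 137 (mod 1007).
Squaring chain: 137; never reaches −1, so base 5 is a Miller–Rabin witness that 1007 is composite.

137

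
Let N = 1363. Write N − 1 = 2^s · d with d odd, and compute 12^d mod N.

824

1363 − 1 = 1362 = 2^1 · 681, so d = 681.
12^1 ≡ 12 (mod 1363)
12^2 ≡ 12^2 = 144 ≡ 144 (mod 1363)
12^4 ≡ 144^2 = 20736 ≡ 291 (mod 1363)
12^8 ≡ 291^2 = 84681 ≡ 175 (mod 1363)
12^16 ≡ 175^2 = 30625 ≡ 639 (mod 1363)
12^32 ≡ 639^2 = 408321 ≡ 784 (mod 1363)
12^64 ≡ 784^2 = 614656 ≡ 1306 (mod 1363)
12^128 ≡ 1306^2 = 1705636 ≡ 523 (mod 1363)
12^256 ≡ 523^2 = 273529 ≡ 929 (mod 1363)
12^512 ≡ 929^2 = 863041 ≡ 262 (mod 1363)
681 = 512 + 128 + 32 + 8 + 1 in binary powers of 2.
So 12^681 ≡ 262 · 523 · 784 · 175 · 12 ≡ 824 (mod 1363).
Squaring chain: 824; never reaches −1, so base 12 is a Miller–Rabin witness that 1363 is composite.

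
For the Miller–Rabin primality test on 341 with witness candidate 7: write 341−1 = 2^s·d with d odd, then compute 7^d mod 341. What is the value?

87

341 − 1 = 340 = 2^2 · 85, so d = 85.
7^1 ≡ 7 (mod 341)
7^2 ≡ 7^2 = 49 ≡ 49 (mod 341)
7^4 ≡ 49^2 = 2401 ≡ 14 (mod 341)
7^8 ≡ 14^2 = 196 ≡ 196 (mod 341)
7^16 ≡ 196^2 = 38416 ≡ 224 (mod 341)
7^32 ≡ 224^2 = 50176 ≡ 49 (mod 341)
7^64 ≡ 49^2 = 2401 ≡ 14 (mod 341)
85 = 64 + 16 + 4 + 1 in binary powers of 2.
So 7^85 ≡ 14 · 224 · 14 · 7 ≡ 87 (mod 341).
Squaring chain: 87 → 67; never reaches −1, so base 7 is a Miller–Rabin witness that 341 is composite.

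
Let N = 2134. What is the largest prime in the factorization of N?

97

2134 = 2 · 1067
1067 = 11 · 97
97 is prime.
So 2134 = 2 · 11 · 97; the largest prime factor is 97.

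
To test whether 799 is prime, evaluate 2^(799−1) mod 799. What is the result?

676

2^1 ≡ 2 (mod 799)
2^2 ≡ 2^2 = 4 ≡ 4 (mod 799)
2^4 ≡ 4^2 = 16 ≡ 16 (mod 799)
2^8 ≡ 16^2 = 256 ≡ 256 (mod 799)
2^16 ≡ 256^2 = 65536 ≡ 18 (mod 799)
2^32 ≡ 18^2 = 324 ≡ 324 (mod 799)
2^64 ≡ 324^2 = 104976 ≡ 307 (mod 799)
2^128 ≡ 307^2 = 94249 ≡ 766 (mod 799)
2^256 ≡ 766^2 = 586756 ≡ 290 (mod 799)
2^512 ≡ 290^2 = 84100 ≡ 205 (mod 799)
798 = 512 + 256 + 16 + 8 + 4 + 2 in binary powers of 2.
So 2^798 ≡ 205 · 290 · 18 · 256 · 16 · 4 ≡ 676 (mod 799).
Since 676 ≠ 1, base 2 is a Fermat witness: 799 is composite.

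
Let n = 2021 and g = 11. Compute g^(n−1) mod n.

11^1 ≡ 11 (mod 2021)
11^2 ≡ 11^2 = 121 ≡ 121 (mod 2021)
11^4 ≡ 121^2 = 14641 ≡ 494 (mod 2021)
11^8 ≡ 494^2 = 244036 ≡ 1516 (mod 2021)
11^16 ≡ 1516^2 = 2298256 ≡ 379 (mod 2021)
11^32 ≡ 379^2 = 143641 ≡ 150 (mod 2021)
11^64 ≡ 150^2 = 22500 ≡ 269 (mod 2021)
11^128 ≡ 269^2 = 72361 ≡ 1626 (mod 2021)
11^256 ≡ 1626^2 = 2643876 ≡ 408 (mod 2021)
11^512 ≡ 408^2 = 166464 ≡ 742 (mod 2021)
11^1024 ≡ 742^2 = 550564 ≡ 852 (mod 2021)
2020 = 1024 + 512 + 256 + 128 + 64 + 32 + 4 in binary powers of 2.
So 11^2020 ≡ 852 · 742 · 408 · 1626 · 269 · 150 · 494 ≡ 1741 (mod 2021).
Since 1741 ≠ 1, base 11 is a Fermat witness: 2021 is composite.

1741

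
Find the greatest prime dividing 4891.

73

4891 = 67 · 73
73 is prime.
So 4891 = 67 · 73; the largest prime factor is 73.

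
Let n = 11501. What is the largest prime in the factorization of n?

53

11501 = 7 · 1643
1643 = 31 · 53
53 is prime.
So 11501 = 7 · 31 · 53; the largest prime factor is 53.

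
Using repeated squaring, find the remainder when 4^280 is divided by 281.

1

4^1 ≡ 4 (mod 281)
4^2 ≡ 4^2 = 16 ≡ 16 (mod 281)
4^4 ≡ 16^2 = 256 ≡ 256 (mod 281)
4^8 ≡ 256^2 = 65536 ≡ 63 (mod 281)
4^16 ≡ 63^2 = 3969 ≡ 35 (mod 281)
4^32 ≡ 35^2 = 1225 ≡ 101 (mod 281)
4^64 ≡ 101^2 = 10201 ≡ 85 (mod 281)
4^128 ≡ 85^2 = 7225 ≡ 200 (mod 281)
4^256 ≡ 200^2 = 40000 ≡ 98 (mod 281)
280 = 256 + 16 + 8 in binary powers of 2.
So 4^280 ≡ 98 · 35 · 63 ≡ 1 (mod 281).
Since the result is 1, base 4 gives no evidence that 281 is composite.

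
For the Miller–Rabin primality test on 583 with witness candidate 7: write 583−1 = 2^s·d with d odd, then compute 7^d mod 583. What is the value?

271

583 − 1 = 582 = 2^1 · 291, so d = 291.
7^1 ≡ 7 (mod 583)
7^2 ≡ 7^2 = 49 ≡ 49 (mod 583)
7^4 ≡ 49^2 = 2401 ≡ 69 (mod 583)
7^8 ≡ 69^2 = 4761 ≡ 97 (mod 583)
7^16 ≡ 97^2 = 9409 ≡ 81 (mod 583)
7^32 ≡ 81^2 = 6561 ≡ 148 (mod 583)
7^64 ≡ 148^2 = 21904 ≡ 333 (mod 583)
7^128 ≡ 333^2 = 110889 ≡ 119 (mod 583)
7^256 ≡ 119^2 = 14161 ≡ 169 (mod 583)
291 = 256 + 32 + 2 + 1 in binary powers of 2.
So 7^291 ≡ 169 · 148 · 49 · 7 ≡ 271 (mod 583).
Squaring chain: 271; never reaches −1, so base 7 is a Miller–Rabin witness that 583 is composite.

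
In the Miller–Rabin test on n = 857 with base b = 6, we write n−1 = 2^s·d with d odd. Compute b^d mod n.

351

857 − 1 = 856 = 2^3 · 107, so d = 107.
6^1 ≡ 6 (mod 857)
6^2 ≡ 6^2 = 36 ≡ 36 (mod 857)
6^4 ≡ 36^2 = 1296 ≡ 439 (mod 857)
6^8 ≡ 439^2 = 192721 ≡ 753 (mod 857)
6^16 ≡ 753^2 = 567009 ≡ 532 (mod 857)
6^32 ≡ 532^2 = 283024 ≡ 214 (mod 857)
6^64 ≡ 214^2 = 45796 ≡ 375 (mod 857)
107 = 64 + 32 + 8 + 2 + 1 in binary powers of 2.
So 6^107 ≡ 375 · 214 · 753 · 36 · 6 ≡ 351 (mod 857).
Squaring chain: 351 → 650 → 856; reaches −1, so base 6 does not prove 857 composite.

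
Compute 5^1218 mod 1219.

453

5^1 ≡ 5 (mod 1219)
5^2 ≡ 5^2 = 25 ≡ 25 (mod 1219)
5^4 ≡ 25^2 = 625 ≡ 625 (mod 1219)
5^8 ≡ 625^2 = 390625 ≡ 545 (mod 1219)
5^16 ≡ 545^2 = 297025 ≡ 808 (mod 1219)
5^32 ≡ 808^2 = 652864 ≡ 699 (mod 1219)
5^64 ≡ 699^2 = 488601 ≡ 1001 (mod 1219)
5^128 ≡ 1001^2 = 1002001 ≡ 1202 (mod 1219)
5^256 ≡ 1202^2 = 1444804 ≡ 289 (mod 1219)
5^512 ≡ 289^2 = 83521 ≡ 629 (mod 1219)
5^1024 ≡ 629^2 = 395641 ≡ 685 (mod 1219)
1218 = 1024 + 128 + 64 + 2 in binary powers of 2.
So 5^1218 ≡ 685 · 1202 · 1001 · 25 ≡ 453 (mod 1219).
Since 453 ≠ 1, base 5 is a Fermat witness: 1219 is composite.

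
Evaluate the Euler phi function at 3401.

Factor: 3401 = 19 · 179.
φ(3401) = (19−1) · (179−1) = 18 · 178 = 3204.

3204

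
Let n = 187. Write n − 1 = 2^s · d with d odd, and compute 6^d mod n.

187 − 1 = 186 = 2^1 · 93, so d = 93.
6^1 ≡ 6 (mod 187)
6^2 ≡ 6^2 = 36 ≡ 36 (mod 187)
6^4 ≡ 36^2 = 1296 ≡ 174 (mod 187)
6^8 ≡ 174^2 = 30276 ≡ 169 (mod 187)
6^16 ≡ 169^2 = 28561 ≡ 137 (mod 187)
6^32 ≡ 137^2 = 18769 ≡ 69 (mod 187)
6^64 ≡ 69^2 = 4761 ≡ 86 (mod 187)
93 = 64 + 16 + 8 + 4 + 1 in binary powers of 2.
So 6^93 ≡ 86 · 137 · 169 · 174 · 6 ≡ 95 (mod 187).
Squaring chain: 95; never reaches −1, so base 6 is a Miller–Rabin witness that 187 is composite.

95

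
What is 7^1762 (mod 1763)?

1197

7^1 ≡ 7 (mod 1763)
7^2 ≡ 7^2 = 49 ≡ 49 (mod 1763)
7^4 ≡ 49^2 = 2401 ≡ 638 (mod 1763)
7^8 ≡ 638^2 = 407044 ≡ 1554 (mod 1763)
7^16 ≡ 1554^2 = 2414916 ≡ 1369 (mod 1763)
7^32 ≡ 1369^2 = 1874161 ≡ 92 (mod 1763)
7^64 ≡ 92^2 = 8464 ≡ 1412 (mod 1763)
7^128 ≡ 1412^2 = 1993744 ≡ 1554 (mod 1763)
7^256 ≡ 1554^2 = 2414916 ≡ 1369 (mod 1763)
7^512 ≡ 1369^2 = 1874161 ≡ 92 (mod 1763)
7^1024 ≡ 92^2 = 8464 ≡ 1412 (mod 1763)
1762 = 1024 + 512 + 128 + 64 + 32 + 2 in binary powers of 2.
So 7^1762 ≡ 1412 · 92 · 1554 · 1412 · 92 · 49 ≡ 1197 (mod 1763).
Since 1197 ≠ 1, base 7 is a Fermat witness: 1763 is composite.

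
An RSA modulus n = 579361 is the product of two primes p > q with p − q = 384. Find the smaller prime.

593

Since p = q + 384, we have 579361 = q(q + 384), so q² + 384q − 579361 = 0.
Discriminant: 384² + 4·579361 = 147456 + 2317444 = 2464900; √2464900 = 1570.
q = (−384 + 1570)/2 = 593, and p = q + 384 = 977.
Check: 593 · 977 = 579361.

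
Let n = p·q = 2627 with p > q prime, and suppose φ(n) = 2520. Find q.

φ(n) = (p−1)(q−1) = n − (p+q) + 1, so p + q = 2627 − 2520 + 1 = 108.
p and q are the roots of t² − 108t + 2627 = 0.
Discriminant: 108² − 4·2627 = 11664 − 10508 = 1156; √1156 = 34.
q = (108 − 34)/2 = 37, p = (108 + 34)/2 = 71.
Check: 37 · 71 = 2627.

37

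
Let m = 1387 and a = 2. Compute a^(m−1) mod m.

2^1 ≡ 2 (mod 1387)
2^2 ≡ 2^2 = 4 ≡ 4 (mod 1387)
2^4 ≡ 4^2 = 16 ≡ 16 (mod 1387)
2^8 ≡ 16^2 = 256 ≡ 256 (mod 1387)
2^16 ≡ 256^2 = 65536 ≡ 347 (mod 1387)
2^32 ≡ 347^2 = 120409 ≡ 1127 (mod 1387)
2^64 ≡ 1127^2 = 1270129 ≡ 1024 (mod 1387)
2^128 ≡ 1024^2 = 1048576 ≡ 4 (mod 1387)
2^256 ≡ 4^2 = 16 ≡ 16 (mod 1387)
2^512 ≡ 16^2 = 256 ≡ 256 (mod 1387)
2^1024 ≡ 256^2 = 65536 ≡ 347 (mod 1387)
1386 = 1024 + 256 + 64 + 32 + 8 + 2 in binary powers of 2.
So 2^1386 ≡ 347 · 16 · 1024 · 1127 · 256 · 4 ≡ 1 (mod 1387).
Since the result is 1, base 2 gives no evidence that 1387 is composite.

1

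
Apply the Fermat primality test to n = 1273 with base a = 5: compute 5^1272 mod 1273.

600

5^1 ≡ 5 (mod 1273)
5^2 ≡ 5^2 = 25 ≡ 25 (mod 1273)
5^4 ≡ 25^2 = 625 ≡ 625 (mod 1273)
5^8 ≡ 625^2 = 390625 ≡ 1087 (mod 1273)
5^16 ≡ 1087^2 = 1181569 ≡ 225 (mod 1273)
5^32 ≡ 225^2 = 50625 ≡ 978 (mod 1273)
5^64 ≡ 978^2 = 956484 ≡ 461 (mod 1273)
5^128 ≡ 461^2 = 212521 ≡ 1203 (mod 1273)
5^256 ≡ 1203^2 = 1447209 ≡ 1081 (mod 1273)
5^512 ≡ 1081^2 = 1168561 ≡ 1220 (mod 1273)
5^1024 ≡ 1220^2 = 1488400 ≡ 263 (mod 1273)
1272 = 1024 + 128 + 64 + 32 + 16 + 8 in binary powers of 2.
So 5^1272 ≡ 263 · 1203 · 461 · 978 · 225 · 1087 ≡ 600 (mod 1273).
Since 600 ≠ 1, base 5 is a Fermat witness: 1273 is composite.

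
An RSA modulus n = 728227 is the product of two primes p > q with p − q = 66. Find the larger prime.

Since p = q + 66, we have 728227 = q(q + 66), so q² + 66q − 728227 = 0.
Discriminant: 66² + 4·728227 = 4356 + 2912908 = 2917264; √2917264 = 1708.
q = (−66 + 1708)/2 = 821, and p = q + 66 = 887.
Check: 821 · 887 = 728227.

887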